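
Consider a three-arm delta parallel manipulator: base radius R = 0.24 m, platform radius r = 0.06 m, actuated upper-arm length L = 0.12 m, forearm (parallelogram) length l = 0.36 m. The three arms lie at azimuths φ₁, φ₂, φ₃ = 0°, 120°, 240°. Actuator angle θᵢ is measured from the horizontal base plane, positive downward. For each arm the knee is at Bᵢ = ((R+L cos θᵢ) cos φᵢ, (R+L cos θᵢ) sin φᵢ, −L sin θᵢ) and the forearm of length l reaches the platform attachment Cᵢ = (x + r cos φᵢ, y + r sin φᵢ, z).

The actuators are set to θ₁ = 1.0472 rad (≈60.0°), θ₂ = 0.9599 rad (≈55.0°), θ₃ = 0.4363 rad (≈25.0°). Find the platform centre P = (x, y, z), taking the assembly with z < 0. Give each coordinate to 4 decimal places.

centre 1 = (0.2400·cos0.0°, 0.2400·sin0.0°, -0.1039) = (0.2400, 0.0000, -0.1039)
φ2=120.0°: virtual centre (-0.1244, 0.2155, -0.0983), radius l
centre 3 = (0.2888·cos240.0°, 0.2888·sin240.0°, -0.0507) = (-0.1444, -0.2501, -0.0507)
eliminate P² terms by subtracting sphere 1 from 2 and 3
[-0.7288 0.4310 0.0113]·P = 0.0032;  [-0.7688 -0.5001 0.1064]·P = 0.0176
det = 0.6958;  x = -0.0132+0.0740z,  y = -0.0149+0.0990z
quadratic in z: (1.0153)z²+(0.1674)z+(-0.0545)=0, √Δ=0.4993 → z ∈ {-0.3284, 0.1634}; z = -0.3284 (taking z<0)
x = -0.0375, y = -0.0474

(-0.0375, -0.0474, -0.3284)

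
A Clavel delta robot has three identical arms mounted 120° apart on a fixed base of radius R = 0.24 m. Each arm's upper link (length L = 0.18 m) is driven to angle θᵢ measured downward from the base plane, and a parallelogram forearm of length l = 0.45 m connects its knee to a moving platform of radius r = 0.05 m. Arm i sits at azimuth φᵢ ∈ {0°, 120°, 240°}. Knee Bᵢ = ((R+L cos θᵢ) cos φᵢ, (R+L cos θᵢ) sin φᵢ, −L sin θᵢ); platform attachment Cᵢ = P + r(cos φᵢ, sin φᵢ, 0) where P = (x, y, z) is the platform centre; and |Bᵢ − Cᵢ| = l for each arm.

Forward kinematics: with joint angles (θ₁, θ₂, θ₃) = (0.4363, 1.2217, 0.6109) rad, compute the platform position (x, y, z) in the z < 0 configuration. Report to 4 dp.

φ1=0.0°: virtual centre (0.3531, 0.0000, -0.0761), radius l
arm 2 at φ=120.0°: (R−r)+L cos θ2 = 0.2516;  O2 = (-0.1258, 0.2179, -0.1691)
O3 = (0.3374·cos240.0°, 0.3374·sin240.0°, -0.1032) = (-0.1687, -0.2922, -0.1032)
subtract pairs → two planes through P
[-0.9578 0.4357 -0.1862]·P = -0.0386;  [-1.0437 -0.5845 -0.0544]·P = -0.0060
det = 1.0146;  x = 0.0248+-0.1306z,  y = -0.0341+0.1402z
into |P−O₁|² = l²: 1.0367z² + 0.2283z + -0.0877 = 0;  Δ = 0.4160;  z = -0.4212 or 0.2009 → z<0 root = -0.4212
x = 0.0798, y = -0.0931

(0.0798, -0.0931, -0.4212)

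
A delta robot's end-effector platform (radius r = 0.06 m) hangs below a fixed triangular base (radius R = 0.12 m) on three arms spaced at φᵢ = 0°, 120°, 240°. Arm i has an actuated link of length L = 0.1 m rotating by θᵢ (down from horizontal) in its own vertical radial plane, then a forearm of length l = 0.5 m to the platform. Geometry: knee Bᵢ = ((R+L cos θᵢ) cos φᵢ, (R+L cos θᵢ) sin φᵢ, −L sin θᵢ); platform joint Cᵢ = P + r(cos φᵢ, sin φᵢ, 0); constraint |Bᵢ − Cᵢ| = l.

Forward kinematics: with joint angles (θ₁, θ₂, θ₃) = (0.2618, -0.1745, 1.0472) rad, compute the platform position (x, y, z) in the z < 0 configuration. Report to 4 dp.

φ1=0.0°: virtual centre (0.1566, 0.0000, -0.0259), radius l
centre 2 = (0.1585·cos120.0°, 0.1585·sin120.0°, 0.0174) = (-0.0792, 0.1372, 0.0174)
φ3=240.0°: virtual centre (-0.0550, -0.0953, -0.0866), radius l
subtract pairs → two planes through P
[-0.4717 0.2745 0.0865]·P = 0.0002;  [-0.4232 -0.1905 -0.1214]·P = -0.0056
det = 0.2060;  x = 0.0072+-0.0818z,  y = 0.0133+-0.4557z
into |P−centre ₁|² = l²: 1.2143z² + 0.0641z + -0.2268 = 0;  Δ = 1.1060;  z = -0.4594 or 0.4066 → z<0 root = -0.4594
x = 0.0448, y = 0.2226

(0.0448, 0.2226, -0.4594)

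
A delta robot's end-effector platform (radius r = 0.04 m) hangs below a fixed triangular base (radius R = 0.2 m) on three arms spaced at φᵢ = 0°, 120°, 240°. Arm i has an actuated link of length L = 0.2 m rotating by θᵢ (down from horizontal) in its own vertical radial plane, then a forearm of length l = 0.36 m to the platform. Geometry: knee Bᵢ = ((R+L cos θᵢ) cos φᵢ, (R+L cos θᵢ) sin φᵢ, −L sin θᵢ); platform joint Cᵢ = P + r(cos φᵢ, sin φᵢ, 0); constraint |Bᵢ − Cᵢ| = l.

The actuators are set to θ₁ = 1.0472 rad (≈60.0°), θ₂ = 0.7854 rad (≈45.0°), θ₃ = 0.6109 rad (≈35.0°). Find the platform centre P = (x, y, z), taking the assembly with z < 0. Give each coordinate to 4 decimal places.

arm 1 at φ=0.0°: ρ1 = 0.2600;  centre 1 = (0.2600, 0.0000, -0.1732)
arm 2 at φ=120.0°: ρ2 = 0.3014;  centre 2 = (-0.1507, 0.2610, -0.1414)
φ3=240.0°: virtual centre (-0.1619, -0.2804, -0.1147), radius l
|centre ₂|²−|centre ₁|² = 0.0133;  |centre ₃|²−|centre ₁|² = 0.0204
plane₁₂: -0.8214x+0.5221y+0.0636z = 0.0133
Cramer: x(z) = -0.0201+0.1073z;  y(z) = -0.0062+0.0471z
sphere 1 gives Az²+Bz+C=0 with A=1.0137, B=0.2857, C=-0.0211;  B²−4AC=0.1673;  roots -0.3426, 0.0608;  negative root z = -0.3426
x = -0.0569, y = -0.0223

(-0.0569, -0.0223, -0.3426)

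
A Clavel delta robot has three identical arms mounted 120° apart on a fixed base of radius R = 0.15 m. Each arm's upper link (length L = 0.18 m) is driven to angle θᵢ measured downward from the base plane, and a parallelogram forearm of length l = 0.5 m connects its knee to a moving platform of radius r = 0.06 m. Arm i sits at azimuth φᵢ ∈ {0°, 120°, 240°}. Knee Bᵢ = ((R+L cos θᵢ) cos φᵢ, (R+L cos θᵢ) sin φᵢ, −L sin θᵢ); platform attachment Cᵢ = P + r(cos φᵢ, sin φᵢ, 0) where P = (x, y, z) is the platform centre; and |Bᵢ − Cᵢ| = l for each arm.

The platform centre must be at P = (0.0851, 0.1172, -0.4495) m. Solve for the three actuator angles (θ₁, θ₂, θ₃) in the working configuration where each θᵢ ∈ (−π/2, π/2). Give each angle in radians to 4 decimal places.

θ₁ = -0.0002, θ₂ = 0.0870, θ₃ = 0.6981

φ1=0.0° → target in arm frame (0.0851, 0.1172)
  e−x'=0.0049;  (l²−L²−(e−x')²−y'²−z²)/2L = 0.0050
  θ1 = atan2(B,A) + arccos(C/0.4495) = -0.0002
φ2=120.0° → target in arm frame (0.0589, -0.1323)
  A=0.0311, B=-0.4495, C=(l²−L²−A²−y'²−z²)/(2L)=-0.0081
  γ=atan2(-0.4495,0.0311)=-1.5018;  ψ=arccos(-0.0180)=1.5888;  θ2=γ+ψ≈0.0870
arm 3 (φ=240.0°): x'=-0.1440, y'=0.0151
  e−x'=0.2340;  (l²−L²−(e−x')²−y'²−z²)/2L = -0.1096
  θ3 = atan2(B,A) + arccos(C/0.5068) = 0.6981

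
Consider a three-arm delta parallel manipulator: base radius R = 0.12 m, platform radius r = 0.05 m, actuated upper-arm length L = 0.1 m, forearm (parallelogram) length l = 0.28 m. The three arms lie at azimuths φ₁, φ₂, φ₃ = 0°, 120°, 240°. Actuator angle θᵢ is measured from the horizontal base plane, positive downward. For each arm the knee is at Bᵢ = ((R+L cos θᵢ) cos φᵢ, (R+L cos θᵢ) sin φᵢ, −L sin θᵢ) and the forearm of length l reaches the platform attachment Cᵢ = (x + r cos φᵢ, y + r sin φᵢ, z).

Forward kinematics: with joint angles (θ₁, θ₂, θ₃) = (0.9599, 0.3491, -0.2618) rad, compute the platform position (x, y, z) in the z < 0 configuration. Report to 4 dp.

φ1=0.0°: virtual centre (0.1274, 0.0000, -0.0819), radius l
arm 2 at φ=120.0°: ρ2 = 0.1640;  S2 = (-0.0820, 0.1420, -0.0342)
φ3=240.0°: virtual centre (-0.0833, -0.1443, 0.0259), radius l
subtract pairs → two planes through P
plane₁₂: -0.4187x+0.2840y+0.0954z = 0.0051
Cramer: x(z) = -0.0126+0.3691z;  y(z) = -0.0006+0.2082z
into |P−S₁|² = l²: 1.1796z² + 0.0602z + -0.0521 = 0;  Δ = 0.2494;  z = -0.2372 or 0.1862 → z<0 root = -0.2372
x = -0.1002, y = -0.0500

(-0.1002, -0.0500, -0.2372)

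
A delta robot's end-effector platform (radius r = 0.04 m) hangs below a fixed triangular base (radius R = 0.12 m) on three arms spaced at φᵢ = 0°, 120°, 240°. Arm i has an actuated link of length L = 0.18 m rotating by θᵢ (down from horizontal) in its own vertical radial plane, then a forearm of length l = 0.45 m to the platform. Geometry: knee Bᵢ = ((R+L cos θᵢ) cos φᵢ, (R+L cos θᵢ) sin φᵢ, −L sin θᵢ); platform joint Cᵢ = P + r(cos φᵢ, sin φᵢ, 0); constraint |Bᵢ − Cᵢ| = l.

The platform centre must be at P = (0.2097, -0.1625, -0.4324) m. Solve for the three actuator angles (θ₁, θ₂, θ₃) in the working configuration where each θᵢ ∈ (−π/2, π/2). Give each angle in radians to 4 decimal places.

φ1=0.0° → target in arm frame (0.2097, -0.1625)
  A cos θ + B sin θ = C:  -0.1297·cos θ + -0.4324·sin θ = -0.1669
  θ1 = atan2(B,A) + arccos(C/0.4514) = 0.0874
arm 2 (φ=120.0°): x'=-0.2456, y'=-0.1004
  e−x'=0.3256;  (l²−L²−(e−x')²−y'²−z²)/2L = -0.3693
  γ=atan2(-0.4324,0.3256)=-0.9254;  ψ=arccos(-0.6823)=2.3216;  θ2=γ+ψ≈1.3962
rotate P by −φ3: (0.0359, 0.2629, -0.4324)
  A cos θ + B sin θ = C:  0.0441·cos θ + -0.4324·sin θ = -0.2442
  √(A²+B²)=0.4346;  θ3 = -1.4691+2.1674 ≈ 0.6983

θ₁ = 0.0874, θ₂ = 1.3962, θ₃ = 0.6983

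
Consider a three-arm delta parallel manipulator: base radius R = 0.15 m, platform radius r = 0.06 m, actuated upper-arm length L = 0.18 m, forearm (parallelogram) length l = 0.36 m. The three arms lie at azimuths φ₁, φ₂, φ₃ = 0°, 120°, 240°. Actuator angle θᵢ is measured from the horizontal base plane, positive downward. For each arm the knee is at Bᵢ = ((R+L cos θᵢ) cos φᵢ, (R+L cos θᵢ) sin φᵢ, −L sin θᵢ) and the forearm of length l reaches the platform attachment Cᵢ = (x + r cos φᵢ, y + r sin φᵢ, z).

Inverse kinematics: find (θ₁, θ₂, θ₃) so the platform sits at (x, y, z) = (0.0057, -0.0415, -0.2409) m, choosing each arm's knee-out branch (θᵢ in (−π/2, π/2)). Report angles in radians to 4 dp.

θ₁ = 0.0001, θ₂ = 0.2619, θ₃ = -0.1749

rotate P by −φ1: (0.0057, -0.0415, -0.2409)
  e−x'=0.0843;  (l²−L²−(e−x')²−y'²−z²)/2L = 0.0843
  √(A²+B²)=0.2552;  θ1 = -1.2342+1.2343 ≈ 0.0001
rotate P by −φ2: (-0.0388, 0.0158, -0.2409)
  A cos θ + B sin θ = C:  0.1288·cos θ + -0.2409·sin θ = 0.0620
  √(A²+B²)=0.2732;  θ2 = -1.0798+1.3417 ≈ 0.2619
φ3=240.0° → target in arm frame (0.0331, 0.0257)
  A=0.0569, B=-0.2409, C=(l²−L²−A²−y'²−z²)/(2L)=0.0980
  θ3 = atan2(B,A) + arccos(C/0.2475) = -0.1749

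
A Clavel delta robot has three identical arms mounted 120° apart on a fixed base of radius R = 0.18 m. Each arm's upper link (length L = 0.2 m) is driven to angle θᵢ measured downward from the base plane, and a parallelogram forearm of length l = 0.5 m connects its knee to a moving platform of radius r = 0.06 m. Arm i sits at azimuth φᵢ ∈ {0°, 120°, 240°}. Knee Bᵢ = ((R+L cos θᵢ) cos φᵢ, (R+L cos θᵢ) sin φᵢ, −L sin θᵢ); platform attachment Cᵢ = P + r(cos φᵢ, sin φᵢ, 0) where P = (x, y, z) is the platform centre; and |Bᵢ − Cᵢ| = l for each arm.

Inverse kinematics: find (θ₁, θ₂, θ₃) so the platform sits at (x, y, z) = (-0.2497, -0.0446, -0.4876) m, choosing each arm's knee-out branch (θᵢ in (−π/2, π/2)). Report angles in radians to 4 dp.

θ₁ = 1.3964, θ₂ = 0.5235, θ₃ = 0.2617

rotate P by −φ1: (-0.2497, -0.0446, -0.4876)
  A cos θ + B sin θ = C:  0.3697·cos θ + -0.4876·sin θ = -0.4161
  θ1 = atan2(B,A) + arccos(C/0.6119) = 1.3964
rotate P by −φ2: (0.0862, 0.2385, -0.4876)
  A cos θ + B sin θ = C:  0.0338·cos θ + -0.4876·sin θ = -0.2145
  θ2 = atan2(B,A) + arccos(C/0.4888) = 0.5235
arm 3 (φ=240.0°): x'=0.1635, y'=-0.1939
  A=-0.0435, B=-0.4876, C=(l²−L²−A²−y'²−z²)/(2L)=-0.1681
  θ3 = atan2(B,A) + arccos(C/0.4895) = 0.2617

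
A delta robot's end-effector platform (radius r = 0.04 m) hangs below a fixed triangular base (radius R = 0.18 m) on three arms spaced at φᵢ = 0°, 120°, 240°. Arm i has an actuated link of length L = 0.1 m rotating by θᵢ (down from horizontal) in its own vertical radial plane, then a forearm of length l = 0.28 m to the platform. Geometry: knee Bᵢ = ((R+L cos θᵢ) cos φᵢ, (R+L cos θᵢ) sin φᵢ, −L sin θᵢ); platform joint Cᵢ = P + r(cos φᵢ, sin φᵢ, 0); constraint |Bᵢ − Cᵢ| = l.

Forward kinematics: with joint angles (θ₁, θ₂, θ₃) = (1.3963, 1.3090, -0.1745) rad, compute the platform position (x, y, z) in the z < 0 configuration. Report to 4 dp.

(-0.0659, -0.0988, -0.2355)

O1 = (0.1574·cos0.0°, 0.1574·sin0.0°, -0.0985) = (0.1574, 0.0000, -0.0985)
φ2=120.0°: virtual centre (-0.0829, 0.1437, -0.0966), radius l
O3 = (0.2385·cos240.0°, 0.2385·sin240.0°, 0.0174) = (-0.1192, -0.2065, 0.0174)
eliminate P² terms by subtracting sphere 1 from 2 and 3
plane₁₂: -0.4806x+0.2873y+0.0038z = 0.0024
Cramer: x(z) = -0.0210+0.1906z;  y(z) = -0.0268+0.3057z
quadratic in z: (1.1297)z²+(0.1126)z+(-0.0362)=0, √Δ=0.4196 → z ∈ {-0.2355, 0.1359}; z = -0.2355 (taking z<0)
x = -0.0659, y = -0.0988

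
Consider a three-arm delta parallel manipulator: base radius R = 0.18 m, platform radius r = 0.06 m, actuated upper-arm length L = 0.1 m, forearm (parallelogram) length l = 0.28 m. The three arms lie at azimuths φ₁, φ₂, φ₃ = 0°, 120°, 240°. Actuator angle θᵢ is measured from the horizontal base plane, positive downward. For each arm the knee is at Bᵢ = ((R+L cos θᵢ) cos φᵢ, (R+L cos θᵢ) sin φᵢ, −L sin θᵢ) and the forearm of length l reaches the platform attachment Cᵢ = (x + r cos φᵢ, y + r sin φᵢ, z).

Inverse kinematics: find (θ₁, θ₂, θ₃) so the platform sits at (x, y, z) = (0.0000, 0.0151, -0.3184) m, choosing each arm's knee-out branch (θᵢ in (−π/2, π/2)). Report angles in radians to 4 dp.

rotate P by −φ1: (0.0000, 0.0151, -0.3184)
  A cos θ + B sin θ = C:  0.1200·cos θ + -0.3184·sin θ = -0.2380
  √(A²+B²)=0.3403;  θ1 = -1.2104+2.3456 ≈ 1.1352
rotate P by −φ2: (0.0131, -0.0075, -0.3184)
  A=0.1069, B=-0.3184, C=(l²−L²−A²−y'²−z²)/(2L)=-0.2223
  √(A²+B²)=0.3359;  θ2 = -1.2468+2.2942 ≈ 1.0474
arm 3 (φ=240.0°): x'=-0.0131, y'=-0.0076
  A=0.1331, B=-0.3184, C=(l²−L²−A²−y'²−z²)/(2L)=-0.2537
  γ=atan2(-0.3184,0.1331)=-1.1749;  ψ=arccos(-0.7352)=2.3968;  θ3=γ+ψ≈1.2219

θ₁ = 1.1352, θ₂ = 1.0474, θ₃ = 1.2219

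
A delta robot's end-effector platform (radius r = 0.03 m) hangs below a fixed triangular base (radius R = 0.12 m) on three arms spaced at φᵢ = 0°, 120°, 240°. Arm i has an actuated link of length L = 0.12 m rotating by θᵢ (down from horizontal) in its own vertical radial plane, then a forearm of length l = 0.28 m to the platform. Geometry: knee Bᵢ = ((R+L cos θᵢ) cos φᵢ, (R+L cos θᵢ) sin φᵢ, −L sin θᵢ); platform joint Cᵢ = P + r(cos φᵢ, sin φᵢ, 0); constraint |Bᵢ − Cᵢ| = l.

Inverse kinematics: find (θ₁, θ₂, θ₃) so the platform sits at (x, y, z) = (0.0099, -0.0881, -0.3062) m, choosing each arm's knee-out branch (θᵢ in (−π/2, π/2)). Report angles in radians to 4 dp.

θ₁ = 0.8726, θ₂ = 1.3089, θ₃ = 0.5237

rotate P by −φ1: (0.0099, -0.0881, -0.3062)
  A cos θ + B sin θ = C:  0.0801·cos θ + -0.3062·sin θ = -0.1831
  θ1 = atan2(B,A) + arccos(C/0.3165) = 0.8726
φ2=120.0° → target in arm frame (-0.0812, 0.0355)
  e−x'=0.1712;  (l²−L²−(e−x')²−y'²−z²)/2L = -0.2514
  γ=atan2(-0.3062,0.1712)=-1.0609;  ψ=arccos(-0.7167)=2.3698;  θ2=γ+ψ≈1.3089
φ3=240.0° → target in arm frame (0.0713, 0.0526)
  e−x'=0.0187;  (l²−L²−(e−x')²−y'²−z²)/2L = -0.1370
  γ=atan2(-0.3062,0.0187)=-1.5100;  ψ=arccos(-0.4465)=2.0337;  θ3=γ+ψ≈0.5237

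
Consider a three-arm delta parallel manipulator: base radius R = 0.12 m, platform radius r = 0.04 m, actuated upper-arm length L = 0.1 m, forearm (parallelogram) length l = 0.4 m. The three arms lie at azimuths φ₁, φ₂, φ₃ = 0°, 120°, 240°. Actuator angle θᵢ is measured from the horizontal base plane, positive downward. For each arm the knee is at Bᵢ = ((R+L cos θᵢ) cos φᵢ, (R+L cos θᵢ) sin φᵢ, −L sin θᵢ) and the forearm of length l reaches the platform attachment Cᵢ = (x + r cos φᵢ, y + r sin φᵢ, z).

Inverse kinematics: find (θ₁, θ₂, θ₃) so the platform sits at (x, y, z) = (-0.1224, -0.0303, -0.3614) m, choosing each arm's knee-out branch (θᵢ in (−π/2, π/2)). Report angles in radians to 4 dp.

θ₁ = 0.7855, θ₂ = 0.0871, θ₃ = -0.1745

rotate P by −φ1: (-0.1224, -0.0303, -0.3614)
  e−x'=0.2024;  (l²−L²−(e−x')²−y'²−z²)/2L = -0.1125
  √(A²+B²)=0.4142;  θ1 = -1.0603+1.8458 ≈ 0.7855
rotate P by −φ2: (0.0350, 0.1212, -0.3614)
  A=0.0450, B=-0.3614, C=(l²−L²−A²−y'²−z²)/(2L)=0.0134
  θ2 = atan2(B,A) + arccos(C/0.3642) = 0.0871
φ3=240.0° → target in arm frame (0.0874, -0.0909)
  A=-0.0074, B=-0.3614, C=(l²−L²−A²−y'²−z²)/(2L)=0.0554
  γ=atan2(-0.3614,-0.0074)=-1.5914;  ψ=arccos(0.1533)=1.4169;  θ3=γ+ψ≈-0.1745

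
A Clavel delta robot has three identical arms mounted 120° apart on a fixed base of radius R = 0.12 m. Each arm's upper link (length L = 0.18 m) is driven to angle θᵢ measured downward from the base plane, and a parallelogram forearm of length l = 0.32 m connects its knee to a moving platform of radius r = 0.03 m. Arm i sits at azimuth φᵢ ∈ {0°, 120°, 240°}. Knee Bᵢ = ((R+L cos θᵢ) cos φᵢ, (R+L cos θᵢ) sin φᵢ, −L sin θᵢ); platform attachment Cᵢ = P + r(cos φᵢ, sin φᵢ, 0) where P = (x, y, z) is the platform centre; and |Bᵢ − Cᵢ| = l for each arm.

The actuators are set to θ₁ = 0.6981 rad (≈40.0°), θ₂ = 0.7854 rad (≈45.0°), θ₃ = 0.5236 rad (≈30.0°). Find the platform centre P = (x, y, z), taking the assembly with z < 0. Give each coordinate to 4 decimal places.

φ1=0.0°: virtual centre (0.2279, 0.0000, -0.1157), radius l
φ2=120.0°: virtual centre (-0.1086, 0.1882, -0.1273), radius l
φ3=240.0°: virtual centre (-0.1229, -0.2129, -0.0900), radius l
eliminate P² terms by subtracting sphere 1 from 2 and 3
plane₁₂: -0.6731x+0.3763y+-0.0232z = -0.0019
det = 0.5507;  x = -0.0007+0.0172z,  y = -0.0064+0.0923z
into |P−O₁|² = l²: 1.0088z² + 0.2223z + -0.0367 = 0;  Δ = 0.1975;  z = -0.3305 or 0.1101 → z<0 root = -0.3305
x = -0.0064, y = -0.0369

(-0.0064, -0.0369, -0.3305)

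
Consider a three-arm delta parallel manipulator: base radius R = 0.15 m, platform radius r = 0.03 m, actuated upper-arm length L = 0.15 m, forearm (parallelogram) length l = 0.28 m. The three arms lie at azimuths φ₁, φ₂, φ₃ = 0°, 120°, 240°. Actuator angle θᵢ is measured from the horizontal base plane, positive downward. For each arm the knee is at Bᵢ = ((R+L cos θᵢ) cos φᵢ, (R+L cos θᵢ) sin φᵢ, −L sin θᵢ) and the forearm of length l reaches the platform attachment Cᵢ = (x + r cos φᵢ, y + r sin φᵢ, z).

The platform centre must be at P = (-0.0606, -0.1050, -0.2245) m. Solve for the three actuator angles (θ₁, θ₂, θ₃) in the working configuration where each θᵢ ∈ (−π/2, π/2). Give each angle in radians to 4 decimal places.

θ₁ = 1.1345, θ₂ = 1.1346, θ₃ = -0.0872

rotate P by −φ1: (-0.0606, -0.1050, -0.2245)
  A cos θ + B sin θ = C:  0.1806·cos θ + -0.2245·sin θ = -0.1271
  γ=atan2(-0.2245,0.1806)=-0.8933;  ψ=arccos(-0.4413)=2.0278;  θ1=γ+ψ≈1.1345
φ2=120.0° → target in arm frame (-0.0606, 0.1050)
  A=0.1806, B=-0.2245, C=(l²−L²−A²−y'²−z²)/(2L)=-0.1272
  γ=atan2(-0.2245,0.1806)=-0.8933;  ψ=arccos(-0.4413)=2.0279;  θ2=γ+ψ≈1.1346
rotate P by −φ3: (0.1212, 0.0000, -0.2245)
  e−x'=-0.0012;  (l²−L²−(e−x')²−y'²−z²)/2L = 0.0183
  γ=atan2(-0.2245,-0.0012)=-1.5763;  ψ=arccos(0.0816)=1.4891;  θ3=γ+ψ≈-0.0872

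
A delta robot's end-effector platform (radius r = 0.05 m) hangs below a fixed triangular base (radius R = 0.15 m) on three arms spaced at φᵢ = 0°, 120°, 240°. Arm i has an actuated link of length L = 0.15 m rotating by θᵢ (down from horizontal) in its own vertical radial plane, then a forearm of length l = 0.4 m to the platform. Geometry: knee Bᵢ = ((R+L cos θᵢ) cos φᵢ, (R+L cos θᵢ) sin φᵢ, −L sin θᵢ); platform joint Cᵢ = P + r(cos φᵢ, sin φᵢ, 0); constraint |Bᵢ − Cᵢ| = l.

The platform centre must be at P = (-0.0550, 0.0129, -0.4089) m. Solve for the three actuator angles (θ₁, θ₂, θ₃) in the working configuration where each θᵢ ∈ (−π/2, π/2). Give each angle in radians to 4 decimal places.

arm 1 (φ=0.0°): x'=-0.0550, y'=0.0129
  A=0.1550, B=-0.4089, C=(l²−L²−A²−y'²−z²)/(2L)=-0.1796
  √(A²+B²)=0.4373;  θ1 = -1.2085+1.9941 ≈ 0.7857
arm 2 (φ=120.0°): x'=0.0387, y'=0.0412
  e−x'=0.0613;  (l²−L²−(e−x')²−y'²−z²)/2L = -0.1172
  θ2 = atan2(B,A) + arccos(C/0.4135) = 0.4362
rotate P by −φ3: (0.0163, -0.0541, -0.4089)
  A cos θ + B sin θ = C:  0.0837·cos θ + -0.4089·sin θ = -0.1321
  γ=atan2(-0.4089,0.0837)=-1.3690;  ψ=arccos(-0.3165)=1.8928;  θ3=γ+ψ≈0.5238

θ₁ = 0.7857, θ₂ = 0.4362, θ₃ = 0.5238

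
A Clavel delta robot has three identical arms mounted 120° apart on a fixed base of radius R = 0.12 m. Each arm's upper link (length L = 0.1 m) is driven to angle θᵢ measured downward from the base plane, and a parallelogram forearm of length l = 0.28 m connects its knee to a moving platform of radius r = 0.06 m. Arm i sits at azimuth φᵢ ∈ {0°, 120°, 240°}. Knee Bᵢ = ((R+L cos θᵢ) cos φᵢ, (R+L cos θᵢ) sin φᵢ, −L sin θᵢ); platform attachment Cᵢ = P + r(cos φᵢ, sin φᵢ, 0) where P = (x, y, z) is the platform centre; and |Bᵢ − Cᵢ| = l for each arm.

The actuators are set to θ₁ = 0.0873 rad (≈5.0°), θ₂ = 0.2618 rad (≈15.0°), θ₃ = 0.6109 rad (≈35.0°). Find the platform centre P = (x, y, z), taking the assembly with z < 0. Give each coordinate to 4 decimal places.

(0.0401, 0.0361, -0.2593)

arm 1 at φ=0.0°: ρ1 = 0.1596;  centre 1 = (0.1596, 0.0000, -0.0087)
centre 2 = (0.1566·cos120.0°, 0.1566·sin120.0°, -0.0259) = (-0.0783, 0.1356, -0.0259)
arm 3 at φ=240.0°: ρ3 = 0.1419;  centre 3 = (-0.0710, -0.1229, -0.0574)
eliminate P² terms by subtracting sphere 1 from 2 and 3
[-0.4758 0.2712 -0.0343]·P = -0.0004;  [-0.4612 -0.2458 -0.0973]·P = -0.0021
Cramer: x(z) = 0.0027-0.1439z;  y(z) = 0.0035-0.1259z
quadratic in z: (1.0365)z²+(0.0617)z+(-0.0537)=0, √Δ=0.4759 → z ∈ {-0.2593, 0.1998}; z = -0.2593 (taking z<0)
x = 0.0401, y = 0.0361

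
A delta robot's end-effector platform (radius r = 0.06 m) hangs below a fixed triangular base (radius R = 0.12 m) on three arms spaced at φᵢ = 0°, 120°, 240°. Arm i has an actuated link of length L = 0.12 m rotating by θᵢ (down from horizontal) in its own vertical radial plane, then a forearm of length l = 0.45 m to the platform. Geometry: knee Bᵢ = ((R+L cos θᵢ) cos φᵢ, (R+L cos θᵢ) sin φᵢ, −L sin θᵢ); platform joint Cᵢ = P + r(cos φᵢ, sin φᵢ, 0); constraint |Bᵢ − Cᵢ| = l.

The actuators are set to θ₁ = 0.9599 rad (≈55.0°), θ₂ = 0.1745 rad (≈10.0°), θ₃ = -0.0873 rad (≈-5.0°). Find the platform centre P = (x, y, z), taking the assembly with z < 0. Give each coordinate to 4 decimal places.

arm 1 at φ=0.0°: e+L cos θ1 = 0.1288;  S1 = (0.1288, 0.0000, -0.0983)
φ2=120.0°: virtual centre (-0.0891, 0.1543, -0.0208), radius l
φ3=240.0°: virtual centre (-0.0898, -0.1555, 0.0105), radius l
eliminate P² terms by subtracting sphere 1 from 2 and 3
linear system: -0.4358x+0.3086y = 0.0059−0.1549z; -0.4372x+-0.3110y = 0.0061−0.2175z
det = 0.2705;  x = -0.0138+0.4263z,  y = -0.0002+0.1001z
sphere 1 gives Az²+Bz+C=0 with A=1.1918, B=0.0750, C=-0.1725;  B²−4AC=0.8280;  roots -0.4132, 0.3503;  negative root z = -0.4132
x = -0.1899, y = -0.0416

(-0.1899, -0.0416, -0.4132)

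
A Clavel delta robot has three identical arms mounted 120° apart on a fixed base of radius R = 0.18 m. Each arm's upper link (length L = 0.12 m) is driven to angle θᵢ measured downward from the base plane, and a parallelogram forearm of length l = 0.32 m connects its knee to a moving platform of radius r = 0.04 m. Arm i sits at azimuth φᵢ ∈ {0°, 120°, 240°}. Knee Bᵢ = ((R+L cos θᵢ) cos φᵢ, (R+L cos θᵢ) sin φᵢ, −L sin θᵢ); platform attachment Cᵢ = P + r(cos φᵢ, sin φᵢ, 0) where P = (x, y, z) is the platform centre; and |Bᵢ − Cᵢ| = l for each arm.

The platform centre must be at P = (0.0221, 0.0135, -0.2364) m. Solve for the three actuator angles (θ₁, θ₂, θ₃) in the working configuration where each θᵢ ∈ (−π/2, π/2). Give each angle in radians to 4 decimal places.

rotate P by −φ1: (0.0221, 0.0135, -0.2364)
  A=0.1179, B=-0.2364, C=(l²−L²−A²−y'²−z²)/(2L)=0.0751
  √(A²+B²)=0.2642;  θ1 = -1.1082+1.2824 ≈ 0.1742
arm 2 (φ=120.0°): x'=0.0006, y'=-0.0259
  e−x'=0.1394;  (l²−L²−(e−x')²−y'²−z²)/2L = 0.0501
  γ=atan2(-0.2364,0.1394)=-1.0381;  ψ=arccos(0.1826)=1.3872;  θ2=γ+ψ≈0.3491
rotate P by −φ3: (-0.0227, 0.0124, -0.2364)
  e−x'=0.1627;  (l²−L²−(e−x')²−y'²−z²)/2L = 0.0228
  θ3 = atan2(B,A) + arccos(C/0.2870) = 0.5233

θ₁ = 0.1742, θ₂ = 0.3491, θ₃ = 0.5233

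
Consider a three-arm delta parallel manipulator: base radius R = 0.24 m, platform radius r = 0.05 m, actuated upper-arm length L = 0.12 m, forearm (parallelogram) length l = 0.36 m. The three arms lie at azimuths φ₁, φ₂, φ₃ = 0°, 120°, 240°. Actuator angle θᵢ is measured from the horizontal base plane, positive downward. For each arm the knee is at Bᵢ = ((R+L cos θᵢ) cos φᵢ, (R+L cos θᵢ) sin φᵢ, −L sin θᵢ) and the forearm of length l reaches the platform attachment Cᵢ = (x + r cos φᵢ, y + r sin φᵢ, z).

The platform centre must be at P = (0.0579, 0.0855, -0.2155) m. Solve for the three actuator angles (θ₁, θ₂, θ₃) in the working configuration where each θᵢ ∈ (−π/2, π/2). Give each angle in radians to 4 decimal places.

θ₁ = -0.2615, θ₂ = -0.0869, θ₃ = 1.1343

φ1=0.0° → target in arm frame (0.0579, 0.0855)
  e−x'=0.1321;  (l²−L²−(e−x')²−y'²−z²)/2L = 0.1833
  θ1 = atan2(B,A) + arccos(C/0.2528) = -0.2615
arm 2 (φ=120.0°): x'=0.0451, y'=-0.0929
  A cos θ + B sin θ = C:  0.1449·cos θ + -0.2155·sin θ = 0.1631
  √(A²+B²)=0.2597;  θ2 = -0.9788+0.8920 ≈ -0.0869
rotate P by −φ3: (-0.1030, 0.0074, -0.2155)
  A cos θ + B sin θ = C:  0.2930·cos θ + -0.2155·sin θ = -0.0714
  √(A²+B²)=0.3637;  θ3 = -0.6342+1.7684 ≈ 1.1343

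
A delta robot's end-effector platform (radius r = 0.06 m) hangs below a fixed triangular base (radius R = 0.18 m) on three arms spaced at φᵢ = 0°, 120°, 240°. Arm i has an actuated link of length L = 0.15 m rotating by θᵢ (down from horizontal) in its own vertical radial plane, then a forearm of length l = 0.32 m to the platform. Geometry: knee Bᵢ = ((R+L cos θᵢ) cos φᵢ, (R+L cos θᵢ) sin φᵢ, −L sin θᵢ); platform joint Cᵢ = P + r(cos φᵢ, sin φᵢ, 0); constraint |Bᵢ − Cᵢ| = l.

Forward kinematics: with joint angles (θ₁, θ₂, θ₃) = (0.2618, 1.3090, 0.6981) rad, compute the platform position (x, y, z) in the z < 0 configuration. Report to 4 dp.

(0.0971, -0.0802, -0.2993)

φ1=0.0°: virtual centre (0.2649, 0.0000, -0.0388), radius l
φ2=120.0°: virtual centre (-0.0794, 0.1375, -0.1449), radius l
φ3=240.0°: virtual centre (-0.1175, -0.2034, -0.0964), radius l
eliminate P² terms by subtracting sphere 1 from 2 and 3
plane₁₂: -0.6886x+0.2751y+-0.2121z = -0.0255
Cramer: x(z) = 0.0251-0.2405z;  y(z) = -0.0296+0.1690z
quadratic in z: (1.0864)z²+(0.1830)z+(-0.0425)=0, √Δ=0.4673 → z ∈ {-0.2993, 0.1308}; z = -0.2993 (taking z<0)
x = 0.0971, y = -0.0802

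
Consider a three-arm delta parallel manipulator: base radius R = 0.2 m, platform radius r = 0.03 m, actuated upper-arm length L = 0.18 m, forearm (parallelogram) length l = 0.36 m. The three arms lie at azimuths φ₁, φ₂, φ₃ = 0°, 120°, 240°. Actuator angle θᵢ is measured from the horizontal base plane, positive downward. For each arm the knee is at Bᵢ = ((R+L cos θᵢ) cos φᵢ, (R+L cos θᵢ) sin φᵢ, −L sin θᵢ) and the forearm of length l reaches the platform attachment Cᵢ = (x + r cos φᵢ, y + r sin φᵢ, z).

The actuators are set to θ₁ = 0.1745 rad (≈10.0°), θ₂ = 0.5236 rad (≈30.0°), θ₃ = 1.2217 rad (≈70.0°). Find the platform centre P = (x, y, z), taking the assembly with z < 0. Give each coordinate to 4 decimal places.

arm 1 at φ=0.0°: ρ1 = 0.3473;  centre 1 = (0.3473, 0.0000, -0.0313)
φ2=120.0°: virtual centre (-0.1629, 0.2822, -0.0900), radius l
centre 3 = (0.2316·cos240.0°, 0.2316·sin240.0°, -0.1691) = (-0.1158, -0.2005, -0.1691)
subtract pairs → two planes through P
[-1.0204 0.5644 -0.1175]·P = -0.0073;  [-0.9261 -0.4011 -0.2758]·P = -0.0393
det = 0.9320;  x = 0.0270+-0.2176z,  y = 0.0358+-0.1852z
quadratic in z: (1.0816)z²+(0.1886)z+(-0.0247)=0, √Δ=0.3776 → z ∈ {-0.2618, 0.0874}; z = -0.2618 (taking z<0)
x = 0.0839, y = 0.0843

(0.0839, 0.0843, -0.2618)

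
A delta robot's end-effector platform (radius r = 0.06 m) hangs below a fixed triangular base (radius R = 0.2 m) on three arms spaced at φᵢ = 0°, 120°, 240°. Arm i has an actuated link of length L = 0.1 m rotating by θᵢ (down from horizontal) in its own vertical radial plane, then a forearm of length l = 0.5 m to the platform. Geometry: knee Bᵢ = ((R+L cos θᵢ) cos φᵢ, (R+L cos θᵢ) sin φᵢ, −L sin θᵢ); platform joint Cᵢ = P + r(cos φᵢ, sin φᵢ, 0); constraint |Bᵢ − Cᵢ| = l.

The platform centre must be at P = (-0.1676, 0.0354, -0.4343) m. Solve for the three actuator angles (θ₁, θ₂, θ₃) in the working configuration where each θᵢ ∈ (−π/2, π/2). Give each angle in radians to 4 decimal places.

arm 1 (φ=0.0°): x'=-0.1676, y'=0.0354
  A=0.3076, B=-0.4343, C=(l²−L²−A²−y'²−z²)/(2L)=-0.2224
  γ=atan2(-0.4343,0.3076)=-0.9545;  ψ=arccos(-0.4180)=2.0020;  θ1=γ+ψ≈1.0475
arm 2 (φ=120.0°): x'=0.1145, y'=0.1274
  e−x'=0.0255;  (l²−L²−(e−x')²−y'²−z²)/2L = 0.1724
  γ=atan2(-0.4343,0.0255)=-1.5121;  ψ=arccos(0.3964)=1.1632;  θ2=γ+ψ≈-0.3488
φ3=240.0° → target in arm frame (0.0531, -0.1628)
  A cos θ + B sin θ = C:  0.0869·cos θ + -0.4343·sin θ = 0.0866
  √(A²+B²)=0.4429;  θ3 = -1.3734+1.3740 ≈ 0.0006

θ₁ = 1.0475, θ₂ = -0.3488, θ₃ = 0.0006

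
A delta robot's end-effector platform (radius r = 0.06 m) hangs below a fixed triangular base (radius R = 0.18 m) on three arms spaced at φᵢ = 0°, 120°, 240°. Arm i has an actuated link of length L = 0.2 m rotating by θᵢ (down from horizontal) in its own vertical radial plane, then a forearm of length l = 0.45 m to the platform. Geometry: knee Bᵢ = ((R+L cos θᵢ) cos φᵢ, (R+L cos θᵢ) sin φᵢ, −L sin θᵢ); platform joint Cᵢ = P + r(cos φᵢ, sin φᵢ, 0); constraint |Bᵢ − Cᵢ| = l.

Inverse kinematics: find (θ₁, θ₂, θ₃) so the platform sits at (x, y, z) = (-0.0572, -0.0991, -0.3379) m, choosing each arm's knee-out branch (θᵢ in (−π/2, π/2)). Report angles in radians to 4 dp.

φ1=0.0° → target in arm frame (-0.0572, -0.0991)
  e−x'=0.1772;  (l²−L²−(e−x')²−y'²−z²)/2L = 0.0178
  γ=atan2(-0.3379,0.1772)=-1.0878;  ψ=arccos(0.0465)=1.5242;  θ1=γ+ψ≈0.4364
rotate P by −φ2: (-0.0572, 0.0991, -0.3379)
  A cos θ + B sin θ = C:  0.1772·cos θ + -0.3379·sin θ = 0.0177
  √(A²+B²)=0.3816;  θ2 = -1.0878+1.5243 ≈ 0.4365
arm 3 (φ=240.0°): x'=0.1144, y'=0.0000
  A=0.0056, B=-0.3379, C=(l²−L²−A²−y'²−z²)/(2L)=0.1207
  γ=atan2(-0.3379,0.0056)=-1.5543;  ψ=arccos(0.3573)=1.2055;  θ3=γ+ψ≈-0.3488

θ₁ = 0.4364, θ₂ = 0.4365, θ₃ = -0.3488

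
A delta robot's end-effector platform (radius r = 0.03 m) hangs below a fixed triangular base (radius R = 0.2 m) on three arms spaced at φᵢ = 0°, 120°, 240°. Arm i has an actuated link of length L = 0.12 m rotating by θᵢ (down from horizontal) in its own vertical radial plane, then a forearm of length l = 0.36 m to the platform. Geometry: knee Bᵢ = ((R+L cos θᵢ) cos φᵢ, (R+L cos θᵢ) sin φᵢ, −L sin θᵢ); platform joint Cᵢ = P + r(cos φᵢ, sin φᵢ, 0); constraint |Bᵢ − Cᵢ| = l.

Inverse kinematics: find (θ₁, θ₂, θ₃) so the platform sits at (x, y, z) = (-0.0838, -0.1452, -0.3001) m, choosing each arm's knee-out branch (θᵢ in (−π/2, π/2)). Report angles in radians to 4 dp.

arm 1 (φ=0.0°): x'=-0.0838, y'=-0.1452
  A=0.2538, B=-0.3001, C=(l²−L²−A²−y'²−z²)/(2L)=-0.2515
  √(A²+B²)=0.3930;  θ1 = -0.8688+2.2651 ≈ 1.3963
φ2=120.0° → target in arm frame (-0.0838, 0.1452)
  e−x'=0.2538;  (l²−L²−(e−x')²−y'²−z²)/2L = -0.2516
  √(A²+B²)=0.3931;  θ2 = -0.8687+2.2653 ≈ 1.3966
arm 3 (φ=240.0°): x'=0.1676, y'=0.0000
  A cos θ + B sin θ = C:  0.0024·cos θ + -0.3001·sin θ = 0.1047
  √(A²+B²)=0.3001;  θ3 = -1.5630+1.2143 ≈ -0.3486

θ₁ = 1.3963, θ₂ = 1.3966, θ₃ = -0.3486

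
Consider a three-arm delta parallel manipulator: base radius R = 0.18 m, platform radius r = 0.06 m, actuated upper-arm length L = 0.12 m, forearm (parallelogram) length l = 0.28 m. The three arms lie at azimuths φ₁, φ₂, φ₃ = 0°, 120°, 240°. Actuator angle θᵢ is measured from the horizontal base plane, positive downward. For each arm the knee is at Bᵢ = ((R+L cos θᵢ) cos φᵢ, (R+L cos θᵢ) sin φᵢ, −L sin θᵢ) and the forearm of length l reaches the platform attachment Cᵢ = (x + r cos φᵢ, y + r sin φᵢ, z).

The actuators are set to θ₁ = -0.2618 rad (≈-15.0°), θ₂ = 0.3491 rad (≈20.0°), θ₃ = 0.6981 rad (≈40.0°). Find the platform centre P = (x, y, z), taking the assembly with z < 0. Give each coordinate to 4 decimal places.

arm 1 at φ=0.0°: e+L cos θ1 = 0.2359;  O1 = (0.2359, 0.0000, 0.0311)
φ2=120.0°: virtual centre (-0.1164, 0.2016, -0.0410), radius l
φ3=240.0°: virtual centre (-0.1060, -0.1835, -0.0771), radius l
eliminate P² terms by subtracting sphere 1 from 2 and 3
plane₁₂: -0.7046x+0.4032y+-0.1442z = -0.0008
det = 0.5343;  x = 0.0049+-0.2623z,  y = 0.0066+-0.1008z
quadratic in z: (1.0790)z²+(0.0578)z+(-0.0240)=0, √Δ=0.3270 → z ∈ {-0.1783, 0.1248}; z = -0.1783 (taking z<0)
x = 0.0516, y = 0.0246

(0.0516, 0.0246, -0.1783)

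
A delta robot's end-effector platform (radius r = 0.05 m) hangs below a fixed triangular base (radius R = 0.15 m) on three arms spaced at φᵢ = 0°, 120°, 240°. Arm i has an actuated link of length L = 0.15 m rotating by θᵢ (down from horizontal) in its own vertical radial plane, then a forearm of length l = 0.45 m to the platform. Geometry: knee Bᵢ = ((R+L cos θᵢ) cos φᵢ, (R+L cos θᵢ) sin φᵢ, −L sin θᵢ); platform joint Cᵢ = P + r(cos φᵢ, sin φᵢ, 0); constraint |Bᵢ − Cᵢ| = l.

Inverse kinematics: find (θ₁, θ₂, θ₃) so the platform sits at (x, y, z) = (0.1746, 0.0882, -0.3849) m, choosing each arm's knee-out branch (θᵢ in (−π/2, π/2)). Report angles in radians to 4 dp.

θ₁ = -0.3495, θ₂ = 0.4359, θ₃ = 0.9594

rotate P by −φ1: (0.1746, 0.0882, -0.3849)
  A=-0.0746, B=-0.3849, C=(l²−L²−A²−y'²−z²)/(2L)=0.0617
  γ=atan2(-0.3849,-0.0746)=-1.7622;  ψ=arccos(0.1574)=1.4128;  θ1=γ+ψ≈-0.3495
arm 2 (φ=120.0°): x'=-0.0109, y'=-0.1953
  A=0.1109, B=-0.3849, C=(l²−L²−A²−y'²−z²)/(2L)=-0.0620
  γ=atan2(-0.3849,0.1109)=-1.2902;  ψ=arccos(-0.1547)=1.7262;  θ2=γ+ψ≈0.4359
rotate P by −φ3: (-0.1637, 0.1071, -0.3849)
  e−x'=0.2637;  (l²−L²−(e−x')²−y'²−z²)/2L = -0.1638
  √(A²+B²)=0.4666;  θ3 = -0.9702+1.9296 ≈ 0.9594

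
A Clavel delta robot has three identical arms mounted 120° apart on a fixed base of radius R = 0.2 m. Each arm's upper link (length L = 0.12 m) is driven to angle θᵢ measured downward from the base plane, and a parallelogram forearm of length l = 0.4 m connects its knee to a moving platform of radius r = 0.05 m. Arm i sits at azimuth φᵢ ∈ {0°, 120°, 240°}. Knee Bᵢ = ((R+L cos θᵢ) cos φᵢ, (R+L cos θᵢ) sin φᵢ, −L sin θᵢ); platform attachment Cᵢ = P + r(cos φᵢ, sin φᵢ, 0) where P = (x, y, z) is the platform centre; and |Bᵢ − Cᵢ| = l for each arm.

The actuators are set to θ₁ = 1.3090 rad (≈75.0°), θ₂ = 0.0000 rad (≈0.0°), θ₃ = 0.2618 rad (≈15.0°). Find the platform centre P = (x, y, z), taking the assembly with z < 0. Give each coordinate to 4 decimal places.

(-0.1495, 0.0234, -0.3399)

arm 1 at φ=0.0°: (R−r)+L cos θ1 = 0.1811;  O1 = (0.1811, 0.0000, -0.1159)
arm 2 at φ=120.0°: (R−r)+L cos θ2 = 0.2700;  O2 = (-0.1350, 0.2338, 0.0000)
φ3=240.0°: virtual centre (-0.1330, -0.2303, -0.0311), radius l
|O₂|²−|O₁|² = 0.0267;  |O₃|²−|O₁|² = 0.0255
[-0.6321 0.4677 0.2318]·P = 0.0267;  [-0.6280 -0.4606 0.1697]·P = 0.0255
det = 0.5848;  x = -0.0414+0.3183z,  y = 0.0011+-0.0655z
sphere 1 gives Az²+Bz+C=0 with A=1.1056, B=0.0901, C=-0.0971;  B²−4AC=0.4375;  roots -0.3399, 0.2584;  negative root z = -0.3399
x = -0.1495, y = 0.0234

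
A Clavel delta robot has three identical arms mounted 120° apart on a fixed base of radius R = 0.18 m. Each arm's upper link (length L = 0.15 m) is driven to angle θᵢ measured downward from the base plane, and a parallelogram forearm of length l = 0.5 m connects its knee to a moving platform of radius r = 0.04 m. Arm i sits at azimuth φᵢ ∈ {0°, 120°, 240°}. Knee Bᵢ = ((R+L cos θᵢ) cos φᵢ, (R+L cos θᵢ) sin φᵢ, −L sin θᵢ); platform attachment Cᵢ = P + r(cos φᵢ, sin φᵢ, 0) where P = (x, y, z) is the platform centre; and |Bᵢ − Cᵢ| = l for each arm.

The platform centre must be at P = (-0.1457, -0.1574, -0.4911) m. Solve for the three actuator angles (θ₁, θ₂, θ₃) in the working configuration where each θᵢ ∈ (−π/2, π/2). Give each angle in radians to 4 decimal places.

θ₁ = 1.3086, θ₂ = 1.0470, θ₃ = -0.0002

φ1=0.0° → target in arm frame (-0.1457, -0.1574)
  A=0.2857, B=-0.4911, C=(l²−L²−A²−y'²−z²)/(2L)=-0.4003
  √(A²+B²)=0.5682;  θ1 = -1.0439+2.3525 ≈ 1.3086
arm 2 (φ=120.0°): x'=-0.0635, y'=0.2049
  A=0.2035, B=-0.4911, C=(l²−L²−A²−y'²−z²)/(2L)=-0.3235
  √(A²+B²)=0.5316;  θ2 = -1.1780+2.2251 ≈ 1.0470
φ3=240.0° → target in arm frame (0.2092, -0.0475)
  e−x'=-0.0692;  (l²−L²−(e−x')²−y'²−z²)/2L = -0.0691
  γ=atan2(-0.4911,-0.0692)=-1.7107;  ψ=arccos(-0.1392)=1.7105;  θ3=γ+ψ≈-0.0002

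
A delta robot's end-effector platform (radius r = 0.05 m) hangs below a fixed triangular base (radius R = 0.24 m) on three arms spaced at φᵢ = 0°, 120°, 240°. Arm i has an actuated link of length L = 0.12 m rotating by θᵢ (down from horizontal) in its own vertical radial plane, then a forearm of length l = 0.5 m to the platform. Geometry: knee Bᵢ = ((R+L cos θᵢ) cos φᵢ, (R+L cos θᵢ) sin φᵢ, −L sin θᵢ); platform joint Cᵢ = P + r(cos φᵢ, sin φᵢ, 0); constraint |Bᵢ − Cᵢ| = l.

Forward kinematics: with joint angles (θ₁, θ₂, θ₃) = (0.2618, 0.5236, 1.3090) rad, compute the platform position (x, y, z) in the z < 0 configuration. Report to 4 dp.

(0.0899, 0.0975, -0.4713)

arm 1 at φ=0.0°: (R−r)+L cos θ1 = 0.3059;  S1 = (0.3059, 0.0000, -0.0311)
S2 = (0.2939·cos120.0°, 0.2939·sin120.0°, -0.0600) = (-0.1470, 0.2545, -0.0600)
S3 = (0.2211·cos240.0°, 0.2211·sin240.0°, -0.1159) = (-0.1105, -0.1914, -0.1159)
eliminate P² terms by subtracting sphere 1 from 2 and 3
linear system: -0.9057x+0.5091y = -0.0046−-0.0579z; -0.8329x+-0.3829y = -0.0322−-0.1697z
det = 0.7708;  x = 0.0236+-0.1408z,  y = 0.0330+-0.1369z
sphere 1 gives Az²+Bz+C=0 with A=1.0386, B=0.1326, C=-0.1682;  B²−4AC=0.7164;  roots -0.4713, 0.3436;  negative root z = -0.4713
x = 0.0899, y = 0.0975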